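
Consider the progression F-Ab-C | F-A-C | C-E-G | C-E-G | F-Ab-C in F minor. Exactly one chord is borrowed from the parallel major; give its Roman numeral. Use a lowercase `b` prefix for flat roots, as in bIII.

F minor has the diatonic set Fm, Gdim, Ab, Bbm, C, Db, Eb (with V from harmonic minor). F–Ab–C = Fm and C–E–G = C are both diatonic. F–A–C is not: scale degree 1 in F minor carries Fm (i). In F major the chord on that degree is F, so here it functions as I, borrowed from the parallel major.

I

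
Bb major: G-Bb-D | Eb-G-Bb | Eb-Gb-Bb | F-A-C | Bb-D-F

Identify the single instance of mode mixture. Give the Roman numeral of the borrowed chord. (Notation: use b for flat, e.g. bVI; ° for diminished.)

The diatonic triads in Bb major are Bb, Cm, Dm, Eb, F, Gm, Adim. G–Bb–D = Gm, Eb–G–Bb = Eb, F–A–C = F and Bb–D–F = Bb all belong to that set. Eb–Gb–Bb doesn't fit — on degree 4 Bb major would have Eb (IV). Ebm is the degree-4 chord of Bb minor, so it is the borrowed iv.

iv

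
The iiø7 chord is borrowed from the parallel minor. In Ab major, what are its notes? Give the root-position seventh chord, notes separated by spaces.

Bb Db Fb Ab

The root, Bb, is scale degree 2 — the same note in Ab major and Ab minor; only the chord quality changes. In Ab minor the chord on Bb is Bb–Db–Fb–Ab.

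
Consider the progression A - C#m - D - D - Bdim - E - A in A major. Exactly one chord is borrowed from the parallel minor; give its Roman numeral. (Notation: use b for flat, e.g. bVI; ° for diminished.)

ii°

In A major the diatonic chords are A, Bm, C#m, D, E, F#m, G#dim. Of the given chords, A, C#m, D and E are diatonic. Bdim (B–D–F) doesn't fit — on degree 2 A major would have Bm (ii). Bdim is the degree-2 chord of A minor, so it is the borrowed ii°.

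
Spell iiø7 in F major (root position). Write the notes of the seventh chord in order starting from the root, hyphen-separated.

G-Bb-Db-F

iiø7 is built on scale degree 2, which is G in both F major and its parallel. Stacking thirds in F minor on G gives G–Bb–Db–F.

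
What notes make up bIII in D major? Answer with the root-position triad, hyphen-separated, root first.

The root of bIII is the lowered 3rd degree: F# becomes F. Building the major chord from the parallel minor on F: F–A–C.

F-A-C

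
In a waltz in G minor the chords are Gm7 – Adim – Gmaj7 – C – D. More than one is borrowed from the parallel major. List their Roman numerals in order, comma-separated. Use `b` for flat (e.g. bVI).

Imaj7, IV

G minor has the diatonic set Gm, Adim, Bb, Cm, D, Eb, F (with V from harmonic minor). Of the given chords, Gm7, Adim and D are diatonic. Gmaj7 (G–B–D–F#) is not: scale degree 1 in G minor carries Gm (i). In G major the chord on that degree is Gmaj7, so here it functions as Imaj7, borrowed from the parallel major. But C (C–E–G) is foreign: the diatonic iv on degree 4 is Cm, whereas C comes from G major. It is labeled IV.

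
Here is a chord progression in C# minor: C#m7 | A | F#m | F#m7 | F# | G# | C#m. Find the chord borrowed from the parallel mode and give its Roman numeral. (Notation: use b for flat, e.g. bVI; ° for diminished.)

C# minor has the diatonic set C#m, D#dim, E, F#m, G#, A, B (with V from harmonic minor). C#m7, A, F#m, F#m7, G# and C#m all belong to that set. F# (F#–A#–C#) doesn't fit — on degree 4 C# minor would have F#m (iv). F# is the degree-4 chord of C# major, so it is the borrowed IV.

IV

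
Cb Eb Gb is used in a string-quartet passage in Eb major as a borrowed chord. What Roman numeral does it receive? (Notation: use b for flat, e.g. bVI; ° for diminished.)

bVI

In Eb major scale degree 6 is C; Cb is its lowered form, from Eb minor. The diatonic chord on degree 6 would be Cm (vi), but Cb–Eb–Gb is the major chord from Eb minor. As a borrowed chord it is labeled bVI.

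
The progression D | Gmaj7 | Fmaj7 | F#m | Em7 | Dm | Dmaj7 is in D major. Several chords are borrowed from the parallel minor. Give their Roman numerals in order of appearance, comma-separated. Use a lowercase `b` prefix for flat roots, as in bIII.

bIIImaj7, i

The diatonic triads in D major are D, Em, F#m, G, A, Bm, C#dim. Of the given chords, D, Gmaj7, F#m, Em7 and Dmaj7 are diatonic. Fmaj7 (F–A–C–E) doesn't fit — on degree 3 D major would have F#m (iii). Fmaj7 is the degree-3 chord of D minor, so it is the borrowed bIIImaj7. But Dm (D–F–A) is foreign: the diatonic I on degree 1 is D, whereas Dm comes from D minor. It is labeled i.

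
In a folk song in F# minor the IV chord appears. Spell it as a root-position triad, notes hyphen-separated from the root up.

IV is built on scale degree 4, which is B in both F# minor and its parallel. Building the major chord from the parallel major on B: B–D#–F#.

B-D#-F#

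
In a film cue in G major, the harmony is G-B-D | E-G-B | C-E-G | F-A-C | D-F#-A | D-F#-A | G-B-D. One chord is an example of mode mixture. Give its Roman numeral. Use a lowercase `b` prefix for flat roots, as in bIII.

bVII

G major has the diatonic set G, Am, Bm, C, D, Em, F#dim. G–B–D = G, E–G–B = Em, C–E–G = C and D–F#–A = D all belong to that set. But F–A–C is foreign: the diatonic vii° on degree 7 is F#dim, whereas F comes from G minor. It is labeled bVII.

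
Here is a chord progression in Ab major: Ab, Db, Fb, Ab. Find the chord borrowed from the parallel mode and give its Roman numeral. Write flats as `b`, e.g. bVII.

bVI

In Ab major the diatonic chords are Ab, Bbm, Cm, Db, Eb, Fm, Gdim. Ab and Db are both diatonic. Fb (Fb–Ab–Cb) is not: scale degree 6 in Ab major carries Fm (vi). In Ab minor the chord on that degree is Fb, so here it functions as bVI, borrowed from the parallel minor.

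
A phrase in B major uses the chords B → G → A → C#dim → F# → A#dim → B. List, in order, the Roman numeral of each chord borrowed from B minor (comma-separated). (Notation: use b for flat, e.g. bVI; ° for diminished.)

bVI, bVII, ii°

In B major the diatonic chords are B, C#m, D#m, E, F#, G#m, A#dim. Of the given chords, B, F# and A#dim are diatonic. G (G–B–D) doesn't fit — on degree 6 B major would have G#m (vi). G is the degree-6 chord of B minor, so it is the borrowed bVI. A (A–C#–E) is not: scale degree 7 in B major carries A#dim (vii°). In B minor the chord on that degree is A, so here it functions as bVII, borrowed from the parallel minor. But C#dim (C#–E–G) is foreign: the diatonic ii on degree 2 is C#m, whereas C#dim comes from B minor. It is labeled ii°.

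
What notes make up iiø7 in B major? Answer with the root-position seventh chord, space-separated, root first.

C# E G B

iiø7 is built on scale degree 2, which is C# in both B major and its parallel. In B minor the chord on C# is C#–E–G–B.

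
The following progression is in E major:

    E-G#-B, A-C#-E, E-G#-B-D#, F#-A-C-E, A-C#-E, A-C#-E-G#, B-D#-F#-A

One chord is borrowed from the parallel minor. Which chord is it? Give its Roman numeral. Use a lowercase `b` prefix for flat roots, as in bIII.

iiø7

E major has the diatonic set E, F#m, G#m, A, B, C#m, D#dim. E–G#–B = E, A–C#–E = A, E–G#–B–D# = Emaj7, A–C#–E–G# = Amaj7 and B–D#–F#–A = B7 are all diatonic. But F#–A–C–E is foreign: the diatonic ii on degree 2 is F#m, whereas F#m7b5 comes from E minor. It is labeled iiø7.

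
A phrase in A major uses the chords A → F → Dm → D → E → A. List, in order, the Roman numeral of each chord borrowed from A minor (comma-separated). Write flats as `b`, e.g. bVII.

A major has the diatonic set A, Bm, C#m, D, E, F#m, G#dim. Of the given chords, A, D and E are diatonic. F (F–A–C) is not: scale degree 6 in A major carries F#m (vi). In A minor the chord on that degree is F, so here it functions as bVI, borrowed from the parallel minor. But Dm (D–F–A) is foreign: the diatonic IV on degree 4 is D, whereas Dm comes from A minor. It is labeled iv.

bVI, iv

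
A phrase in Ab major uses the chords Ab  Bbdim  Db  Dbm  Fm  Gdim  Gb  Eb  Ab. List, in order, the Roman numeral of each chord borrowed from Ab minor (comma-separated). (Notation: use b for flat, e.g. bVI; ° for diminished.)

In Ab major the diatonic chords are Ab, Bbm, Cm, Db, Eb, Fm, Gdim. Of the given chords, Ab, Db, Fm, Gdim and Eb are diatonic. Bbdim (Bb–Db–Fb) doesn't fit — on degree 2 Ab major would have Bbm (ii). Bbdim is the degree-2 chord of Ab minor, so it is the borrowed ii°. Dbm (Db–Fb–Ab) is not: scale degree 4 in Ab major carries Db (IV). In Ab minor the chord on that degree is Dbm, so here it functions as iv, borrowed from the parallel minor. Gb (Gb–Bb–Db) doesn't fit — on degree 7 Ab major would have Gdim (vii°). Gb is the degree-7 chord of Ab minor, so it is the borrowed bVII.

ii°, iv, bVII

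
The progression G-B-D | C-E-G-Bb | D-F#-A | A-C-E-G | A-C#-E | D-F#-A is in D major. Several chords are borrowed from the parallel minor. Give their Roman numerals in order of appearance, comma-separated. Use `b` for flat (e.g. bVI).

D major has the diatonic set D, Em, F#m, G, A, Bm, C#dim. Of the given chords, G–B–D = G, D–F#–A = D and A–C#–E = A are diatonic. C–E–G–Bb is not: scale degree 7 in D major carries C#dim (vii°). In D minor the chord on that degree is C7, so here it functions as bVII7, borrowed from the parallel minor. A–C–E–G doesn't fit — on degree 5 D major would have A (V). Am7 is the degree-5 chord of D minor, so it is the borrowed v7.

bVII7, v7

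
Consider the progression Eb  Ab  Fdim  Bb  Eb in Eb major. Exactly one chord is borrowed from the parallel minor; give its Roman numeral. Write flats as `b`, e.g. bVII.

ii°

In Eb major the diatonic chords are Eb, Fm, Gm, Ab, Bb, Cm, Ddim. Eb, Ab and Bb are all diatonic. Fdim (F–Ab–Cb) is not: scale degree 2 in Eb major carries Fm (ii). In Eb minor the chord on that degree is Fdim, so here it functions as ii°, borrowed from the parallel minor.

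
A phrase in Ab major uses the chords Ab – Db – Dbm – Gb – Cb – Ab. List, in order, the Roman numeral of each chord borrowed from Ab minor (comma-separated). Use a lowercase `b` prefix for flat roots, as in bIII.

In Ab major the diatonic chords are Ab, Bbm, Cm, Db, Eb, Fm, Gdim. Ab and Db both belong to that set. But Dbm (Db–Fb–Ab) is foreign: the diatonic IV on degree 4 is Db, whereas Dbm comes from Ab minor. It is labeled iv. Gb (Gb–Bb–Db) doesn't fit — on degree 7 Ab major would have Gdim (vii°). Gb is the degree-7 chord of Ab minor, so it is the borrowed bVII. But Cb (Cb–Eb–Gb) is foreign: the diatonic iii on degree 3 is Cm, whereas Cb comes from Ab minor. It is labeled bIII.

iv, bVII, bIII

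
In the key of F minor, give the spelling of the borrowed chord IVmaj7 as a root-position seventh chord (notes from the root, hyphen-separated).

Bb-D-F-A

The root, Bb, is scale degree 4 — the same note in F minor and F major; only the chord quality changes. Building the major-seventh chord from the parallel major on Bb: Bb–D–F–A.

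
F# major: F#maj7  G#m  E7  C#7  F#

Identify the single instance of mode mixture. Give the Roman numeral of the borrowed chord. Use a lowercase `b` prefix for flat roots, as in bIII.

The diatonic triads in F# major are F#, G#m, A#m, B, C#, D#m, E#dim. Of the given chords, F#maj7, G#m, C#7 and F# are diatonic. E7 (E–G#–B–D) doesn't fit — on degree 7 F# major would have E#dim (vii°). E7 is the degree-7 chord of F# minor, so it is the borrowed bVII7.

bVII7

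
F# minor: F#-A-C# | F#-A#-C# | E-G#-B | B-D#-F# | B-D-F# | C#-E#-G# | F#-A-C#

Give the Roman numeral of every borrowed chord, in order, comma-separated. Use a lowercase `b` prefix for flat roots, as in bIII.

I, IV

In F# minor (with V from harmonic minor) the diatonic chords are F#m, G#dim, A, Bm, C#, D, E. F#–A–C# = F#m, E–G#–B = E, B–D–F# = Bm and C#–E#–G# = C# are all diatonic. F#–A#–C# doesn't fit — on degree 1 F# minor would have F#m (i). F# is the degree-1 chord of F# major, so it is the borrowed I. But B–D#–F# is foreign: the diatonic iv on degree 4 is Bm, whereas B comes from F# major. It is labeled IV.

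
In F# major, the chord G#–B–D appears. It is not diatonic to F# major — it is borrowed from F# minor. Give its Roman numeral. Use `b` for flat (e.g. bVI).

ii°

The root G# is the diatonic 2nd degree of F# major; the borrowing shows in the chord quality. Diatonically F# major has G#m (ii) on that degree; G#–B–D is instead the diminished chord native to F# minor, so it takes the label ii°.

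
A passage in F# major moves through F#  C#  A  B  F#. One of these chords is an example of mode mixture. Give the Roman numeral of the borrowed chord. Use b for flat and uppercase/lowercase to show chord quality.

In F# major the diatonic chords are F#, G#m, A#m, B, C#, D#m, E#dim. F#, C# and B all belong to that set. A (A–C#–E) is not: scale degree 3 in F# major carries A#m (iii). In F# minor the chord on that degree is A, so here it functions as bIII, borrowed from the parallel minor.

bIII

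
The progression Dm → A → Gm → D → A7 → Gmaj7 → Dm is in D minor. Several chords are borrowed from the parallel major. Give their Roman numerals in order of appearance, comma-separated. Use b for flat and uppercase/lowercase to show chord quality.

In D minor (with V from harmonic minor) the diatonic chords are Dm, Edim, F, Gm, A, Bb, C. Of the given chords, Dm, A, Gm and A7 are diatonic. But D (D–F#–A) is foreign: the diatonic i on degree 1 is Dm, whereas D comes from D major. It is labeled I. Gmaj7 (G–B–D–F#) doesn't fit — on degree 4 D minor would have Gm (iv). Gmaj7 is the degree-4 chord of D major, so it is the borrowed IVmaj7.

I, IVmaj7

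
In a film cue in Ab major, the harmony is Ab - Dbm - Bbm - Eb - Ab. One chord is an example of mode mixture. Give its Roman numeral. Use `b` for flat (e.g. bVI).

In Ab major the diatonic chords are Ab, Bbm, Cm, Db, Eb, Fm, Gdim. Of the given chords, Ab, Bbm and Eb are diatonic. But Dbm (Db–Fb–Ab) is foreign: the diatonic IV on degree 4 is Db, whereas Dbm comes from Ab minor. It is labeled iv.

iv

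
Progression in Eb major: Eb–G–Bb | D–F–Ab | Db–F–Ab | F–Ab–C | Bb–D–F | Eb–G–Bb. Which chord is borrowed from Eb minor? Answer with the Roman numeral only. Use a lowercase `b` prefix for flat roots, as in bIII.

bVII

In Eb major the diatonic chords are Eb, Fm, Gm, Ab, Bb, Cm, Ddim. Of the given chords, Eb–G–Bb = Eb, D–F–Ab = Ddim, F–Ab–C = Fm and Bb–D–F = Bb are diatonic. But Db–F–Ab is foreign: the diatonic vii° on degree 7 is Ddim, whereas Db comes from Eb minor. It is labeled bVII.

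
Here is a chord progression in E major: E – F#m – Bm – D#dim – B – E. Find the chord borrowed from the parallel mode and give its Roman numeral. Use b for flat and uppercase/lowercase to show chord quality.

v

The diatonic triads in E major are E, F#m, G#m, A, B, C#m, D#dim. E, F#m, D#dim and B are all diatonic. Bm (B–D–F#) is not: scale degree 5 in E major carries B (V). In E minor the chord on that degree is Bm, so here it functions as v, borrowed from the parallel minor.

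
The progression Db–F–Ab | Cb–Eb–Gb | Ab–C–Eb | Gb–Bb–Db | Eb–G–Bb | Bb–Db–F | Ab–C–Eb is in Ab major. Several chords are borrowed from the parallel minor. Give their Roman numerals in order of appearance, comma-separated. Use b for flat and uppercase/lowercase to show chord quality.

bIII, bVII

In Ab major the diatonic chords are Ab, Bbm, Cm, Db, Eb, Fm, Gdim. Db–F–Ab = Db, Ab–C–Eb = Ab, Eb–G–Bb = Eb and Bb–Db–F = Bbm are all diatonic. Cb–Eb–Gb is not: scale degree 3 in Ab major carries Cm (iii). In Ab minor the chord on that degree is Cb, so here it functions as bIII, borrowed from the parallel minor. But Gb–Bb–Db is foreign: the diatonic vii° on degree 7 is Gdim, whereas Gb comes from Ab minor. It is labeled bVII.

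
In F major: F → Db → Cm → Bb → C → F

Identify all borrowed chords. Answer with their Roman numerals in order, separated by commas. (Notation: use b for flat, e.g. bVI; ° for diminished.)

The diatonic triads in F major are F, Gm, Am, Bb, C, Dm, Edim. Of the given chords, F, Bb and C are diatonic. But Db (Db–F–Ab) is foreign: the diatonic vi on degree 6 is Dm, whereas Db comes from F minor. It is labeled bVI. Cm (C–Eb–G) is not: scale degree 5 in F major carries C (V). In F minor the chord on that degree is Cm, so here it functions as v, borrowed from the parallel minor.

bVI, v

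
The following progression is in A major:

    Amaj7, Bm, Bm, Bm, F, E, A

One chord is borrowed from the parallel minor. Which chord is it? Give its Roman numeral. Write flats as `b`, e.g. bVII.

In A major the diatonic chords are A, Bm, C#m, D, E, F#m, G#dim. Amaj7, Bm, E and A all belong to that set. F (F–A–C) doesn't fit — on degree 6 A major would have F#m (vi). F is the degree-6 chord of A minor, so it is the borrowed bVI.

bVI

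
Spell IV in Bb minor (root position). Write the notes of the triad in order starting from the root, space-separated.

Eb G Bb

IV is built on scale degree 4, which is Eb in both Bb minor and its parallel. In Bb major the chord on Eb is Eb–G–Bb.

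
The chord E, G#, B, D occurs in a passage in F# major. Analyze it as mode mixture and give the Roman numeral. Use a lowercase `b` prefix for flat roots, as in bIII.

E is the lowered form of scale degree 7 in F# major (the diatonic degree 7 is E#). Diatonically F# major has E#dim (vii°) on that degree; E–G#–B–D is instead the dominant-seventh chord native to F# minor, so it takes the label bVII7.

bVII7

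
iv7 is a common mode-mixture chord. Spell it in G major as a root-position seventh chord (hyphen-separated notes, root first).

iv7 is built on scale degree 4, which is C in both G major and its parallel. Building the minor-seventh chord from the parallel minor on C: C–Eb–G–Bb.

C-Eb-G-Bb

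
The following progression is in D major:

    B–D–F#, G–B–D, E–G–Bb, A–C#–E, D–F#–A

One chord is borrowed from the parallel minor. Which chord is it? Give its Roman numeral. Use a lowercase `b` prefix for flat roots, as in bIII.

In D major the diatonic chords are D, Em, F#m, G, A, Bm, C#dim. B–D–F# = Bm, G–B–D = G, A–C#–E = A and D–F#–A = D all belong to that set. E–G–Bb doesn't fit — on degree 2 D major would have Em (ii). Edim is the degree-2 chord of D minor, so it is the borrowed ii°.

ii°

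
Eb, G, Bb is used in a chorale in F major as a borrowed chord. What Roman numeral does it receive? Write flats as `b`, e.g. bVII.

bVII

The root Eb is the lowered 7th scale degree — diatonically F major has E there. The diatonic chord on degree 7 would be Edim (vii°), but Eb–G–Bb is the major chord from F minor. As a borrowed chord it is labeled bVII.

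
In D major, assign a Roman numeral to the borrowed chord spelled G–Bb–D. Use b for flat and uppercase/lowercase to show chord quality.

iv

The root G is the diatonic 4th degree of D major; the borrowing shows in the chord quality. The diatonic chord on degree 4 would be G (IV), but G–Bb–D is the minor chord from D minor. As a borrowed chord it is labeled iv.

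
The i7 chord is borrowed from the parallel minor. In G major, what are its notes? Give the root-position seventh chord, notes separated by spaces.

The root, G, is scale degree 1 — the same note in G major and G minor; only the chord quality changes. Stacking thirds in G minor on G gives G–Bb–D–F.

G Bb D F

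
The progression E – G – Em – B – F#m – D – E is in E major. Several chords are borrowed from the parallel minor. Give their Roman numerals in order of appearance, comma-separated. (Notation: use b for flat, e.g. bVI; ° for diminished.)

bIII, i, bVII

E major has the diatonic set E, F#m, G#m, A, B, C#m, D#dim. E, B and F#m are all diatonic. G (G–B–D) doesn't fit — on degree 3 E major would have G#m (iii). G is the degree-3 chord of E minor, so it is the borrowed bIII. But Em (E–G–B) is foreign: the diatonic I on degree 1 is E, whereas Em comes from E minor. It is labeled i. D (D–F#–A) doesn't fit — on degree 7 E major would have D#dim (vii°). D is the degree-7 chord of E minor, so it is the borrowed bVII.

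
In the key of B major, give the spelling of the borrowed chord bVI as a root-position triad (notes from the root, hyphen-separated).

bVI is built on the lowered scale degree 6. In B major degree 6 is G#; lowered it becomes G. Stacking thirds in B minor on G gives G–B–D.

G-B-D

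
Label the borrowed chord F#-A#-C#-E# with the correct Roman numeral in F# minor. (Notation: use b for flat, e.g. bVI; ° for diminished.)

Imaj7

F# is scale degree 1 in F# minor. F#–A#–C#–E# is a major-seventh chord — the form found in F# major, not the diatonic i (F#m). Borrowed into F# minor it is written Imaj7.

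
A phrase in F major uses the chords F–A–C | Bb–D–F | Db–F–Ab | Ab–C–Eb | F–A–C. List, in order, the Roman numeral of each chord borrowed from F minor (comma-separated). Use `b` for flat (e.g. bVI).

In F major the diatonic chords are F, Gm, Am, Bb, C, Dm, Edim. Of the given chords, F–A–C = F and Bb–D–F = Bb are diatonic. But Db–F–Ab is foreign: the diatonic vi on degree 6 is Dm, whereas Db comes from F minor. It is labeled bVI. Ab–C–Eb doesn't fit — on degree 3 F major would have Am (iii). Ab is the degree-3 chord of F minor, so it is the borrowed bIII.

bVI, bIII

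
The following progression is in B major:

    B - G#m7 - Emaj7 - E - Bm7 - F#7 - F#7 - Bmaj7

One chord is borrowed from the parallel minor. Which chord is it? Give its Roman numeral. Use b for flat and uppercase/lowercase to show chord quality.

i7

B major has the diatonic set B, C#m, D#m, E, F#, G#m, A#dim. Of the given chords, B, G#m7, Emaj7, E, F#7 and Bmaj7 are diatonic. Bm7 (B–D–F#–A) is not: scale degree 1 in B major carries B (I). In B minor the chord on that degree is Bm7, so here it functions as i7, borrowed from the parallel minor.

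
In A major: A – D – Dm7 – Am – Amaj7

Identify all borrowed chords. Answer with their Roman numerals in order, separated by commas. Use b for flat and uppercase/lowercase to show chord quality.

iv7, i

A major has the diatonic set A, Bm, C#m, D, E, F#m, G#dim. A, D and Amaj7 all belong to that set. Dm7 (D–F–A–C) is not: scale degree 4 in A major carries D (IV). In A minor the chord on that degree is Dm7, so here it functions as iv7, borrowed from the parallel minor. Am (A–C–E) is not: scale degree 1 in A major carries A (I). In A minor the chord on that degree is Am, so here it functions as i, borrowed from the parallel minor.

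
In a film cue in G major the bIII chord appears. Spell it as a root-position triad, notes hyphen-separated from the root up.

Bb-D-F

The root of bIII is the lowered 3rd degree: B becomes Bb. Stacking thirds in G minor on Bb gives Bb–D–F.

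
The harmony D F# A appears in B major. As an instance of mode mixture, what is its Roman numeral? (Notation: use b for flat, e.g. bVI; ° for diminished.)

bIII

D is the lowered form of scale degree 3 in B major (the diatonic degree 3 is D#). Diatonically B major has D#m (iii) on that degree; D–F#–A is instead the major chord native to B minor, so it takes the label bIII.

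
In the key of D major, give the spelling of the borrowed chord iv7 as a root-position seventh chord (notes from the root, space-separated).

G Bb D F

The root, G, is scale degree 4 — the same note in D major and D minor; only the chord quality changes. In D minor the chord on G is G–Bb–D–F.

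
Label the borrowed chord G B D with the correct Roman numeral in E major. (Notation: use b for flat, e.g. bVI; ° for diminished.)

The root G is the lowered 3rd scale degree — diatonically E major has G# there. G–B–D is a major chord — the form found in E minor, not the diatonic iii (G#m). Borrowed into E major it is written bIII.

bIII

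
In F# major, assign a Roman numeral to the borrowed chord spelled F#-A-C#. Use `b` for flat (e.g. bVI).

i

The root F# is the diatonic 1st degree of F# major; the borrowing shows in the chord quality. F#–A–C# is a minor chord — the form found in F# minor, not the diatonic I (F#). Borrowed into F# major it is written i.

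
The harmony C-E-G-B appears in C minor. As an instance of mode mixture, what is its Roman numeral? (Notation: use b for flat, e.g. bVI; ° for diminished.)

Imaj7

The root C is the diatonic 1st degree of C minor; the borrowing shows in the chord quality. Diatonically C minor has Cm (i) on that degree; C–E–G–B is instead the major-seventh chord native to C major, so it takes the label Imaj7.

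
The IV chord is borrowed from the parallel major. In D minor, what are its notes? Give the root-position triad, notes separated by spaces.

The root, G, is scale degree 4 — the same note in D minor and D major; only the chord quality changes. In D major the chord on G is G–B–D.

G B D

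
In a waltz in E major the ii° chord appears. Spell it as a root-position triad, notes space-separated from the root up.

F# A C

The root, F#, is scale degree 2 — the same note in E major and E minor; only the chord quality changes. Building the diminished chord from the parallel minor on F#: F#–A–C.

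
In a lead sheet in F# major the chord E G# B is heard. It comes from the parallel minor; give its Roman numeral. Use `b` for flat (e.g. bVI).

bVII

The root E is the lowered 7th scale degree — diatonically F# major has E# there. The diatonic chord on degree 7 would be E#dim (vii°), but E–G#–B is the major chord from F# minor. As a borrowed chord it is labeled bVII.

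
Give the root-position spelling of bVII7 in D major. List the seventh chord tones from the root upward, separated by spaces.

The root of bVII7 is the lowered 7th degree: C# becomes C. In D minor the chord on C is C–E–G–Bb.

C E G Bb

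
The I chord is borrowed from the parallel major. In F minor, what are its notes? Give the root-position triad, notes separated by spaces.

F A C

The root, F, is scale degree 1 — the same note in F minor and F major; only the chord quality changes. Stacking thirds in F major on F gives F–A–C.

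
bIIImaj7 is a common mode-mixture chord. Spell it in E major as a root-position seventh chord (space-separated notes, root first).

G B D F#

bIIImaj7 is built on the lowered scale degree 3. In E major degree 3 is G#; lowered it becomes G. In E minor the chord on G is G–B–D–F#.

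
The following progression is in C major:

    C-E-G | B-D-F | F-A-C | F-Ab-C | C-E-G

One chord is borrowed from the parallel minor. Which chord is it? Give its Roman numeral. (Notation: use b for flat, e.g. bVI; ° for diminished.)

iv

In C major the diatonic chords are C, Dm, Em, F, G, Am, Bdim. C–E–G = C, B–D–F = Bdim and F–A–C = F all belong to that set. But F–Ab–C is foreign: the diatonic IV on degree 4 is F, whereas Fm comes from C minor. It is labeled iv.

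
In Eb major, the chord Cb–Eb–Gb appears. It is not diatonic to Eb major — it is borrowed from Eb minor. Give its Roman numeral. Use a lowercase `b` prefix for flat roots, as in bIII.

bVI

Cb is the lowered form of scale degree 6 in Eb major (the diatonic degree 6 is C). Cb–Eb–Gb is a major chord — the form found in Eb minor, not the diatonic vi (Cm). Borrowed into Eb major it is written bVI.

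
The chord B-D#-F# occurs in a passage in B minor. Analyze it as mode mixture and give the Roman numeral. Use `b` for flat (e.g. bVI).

B is scale degree 1 in B minor. The diatonic chord on degree 1 would be Bm (i), but B–D#–F# is the major chord from B major. As a borrowed chord it is labeled I.

I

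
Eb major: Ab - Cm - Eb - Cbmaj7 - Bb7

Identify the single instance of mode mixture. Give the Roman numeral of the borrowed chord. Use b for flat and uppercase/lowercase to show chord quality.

bVImaj7

In Eb major the diatonic chords are Eb, Fm, Gm, Ab, Bb, Cm, Ddim. Ab, Cm, Eb and Bb7 are all diatonic. But Cbmaj7 (Cb–Eb–Gb–Bb) is foreign: the diatonic vi on degree 6 is Cm, whereas Cbmaj7 comes from Eb minor. It is labeled bVImaj7.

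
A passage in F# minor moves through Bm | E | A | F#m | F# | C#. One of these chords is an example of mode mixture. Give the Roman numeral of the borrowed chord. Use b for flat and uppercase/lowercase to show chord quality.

In F# minor (with V from harmonic minor) the diatonic chords are F#m, G#dim, A, Bm, C#, D, E. Bm, E, A, F#m and C# all belong to that set. F# (F#–A#–C#) is not: scale degree 1 in F# minor carries F#m (i). In F# major the chord on that degree is F#, so here it functions as I, borrowed from the parallel major.

I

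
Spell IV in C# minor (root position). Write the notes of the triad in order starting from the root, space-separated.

IV is built on scale degree 4, which is F# in both C# minor and its parallel. Building the major chord from the parallel major on F#: F#–A#–C#.

F# A# C#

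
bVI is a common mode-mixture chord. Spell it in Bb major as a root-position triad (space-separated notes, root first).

bVI is built on the lowered scale degree 6. In Bb major degree 6 is G; lowered it becomes Gb. Stacking thirds in Bb minor on Gb gives Gb–Bb–Db.

Gb Bb Db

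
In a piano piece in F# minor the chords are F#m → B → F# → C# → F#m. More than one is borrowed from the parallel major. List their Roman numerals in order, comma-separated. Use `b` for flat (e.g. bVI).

In F# minor (with V from harmonic minor) the diatonic chords are F#m, G#dim, A, Bm, C#, D, E. F#m and C# both belong to that set. But B (B–D#–F#) is foreign: the diatonic iv on degree 4 is Bm, whereas B comes from F# major. It is labeled IV. F# (F#–A#–C#) is not: scale degree 1 in F# minor carries F#m (i). In F# major the chord on that degree is F#, so here it functions as I, borrowed from the parallel major.

IV, I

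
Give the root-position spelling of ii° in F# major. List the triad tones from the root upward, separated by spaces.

The root, G#, is scale degree 2 — the same note in F# major and F# minor; only the chord quality changes. In F# minor the chord on G# is G#–B–D.

G# B D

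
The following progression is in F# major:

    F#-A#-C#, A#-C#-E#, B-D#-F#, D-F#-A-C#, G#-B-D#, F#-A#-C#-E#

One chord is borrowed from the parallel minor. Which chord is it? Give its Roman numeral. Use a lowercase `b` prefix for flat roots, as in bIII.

F# major has the diatonic set F#, G#m, A#m, B, C#, D#m, E#dim. F#–A#–C# = F#, A#–C#–E# = A#m, B–D#–F# = B, G#–B–D# = G#m and F#–A#–C#–E# = F#maj7 all belong to that set. D–F#–A–C# doesn't fit — on degree 6 F# major would have D#m (vi). Dmaj7 is the degree-6 chord of F# minor, so it is the borrowed bVImaj7.

bVImaj7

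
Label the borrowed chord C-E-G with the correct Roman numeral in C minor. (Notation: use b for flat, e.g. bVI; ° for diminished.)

I

C is scale degree 1 in C minor. Diatonically C minor has Cm (i) on that degree; C–E–G is instead the major chord native to C major, so it takes the label I.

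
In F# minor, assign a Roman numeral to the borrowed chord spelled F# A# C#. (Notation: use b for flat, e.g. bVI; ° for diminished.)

F# is scale degree 1 in F# minor. F#–A#–C# is a major chord — the form found in F# major, not the diatonic i (F#m). Borrowed into F# minor it is written I.

I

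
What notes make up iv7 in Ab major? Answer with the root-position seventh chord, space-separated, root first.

Db Fb Ab Cb

The root, Db, is scale degree 4 — the same note in Ab major and Ab minor; only the chord quality changes. Stacking thirds in Ab minor on Db gives Db–Fb–Ab–Cb.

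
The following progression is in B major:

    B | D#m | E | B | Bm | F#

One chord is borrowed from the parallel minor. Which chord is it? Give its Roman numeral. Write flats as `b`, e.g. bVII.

i

In B major the diatonic chords are B, C#m, D#m, E, F#, G#m, A#dim. Of the given chords, B, D#m, E and F# are diatonic. But Bm (B–D–F#) is foreign: the diatonic I on degree 1 is B, whereas Bm comes from B minor. It is labeled i.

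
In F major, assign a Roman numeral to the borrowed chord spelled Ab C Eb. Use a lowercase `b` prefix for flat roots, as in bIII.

In F major scale degree 3 is A; Ab is its lowered form, from F minor. The diatonic chord on degree 3 would be Am (iii), but Ab–C–Eb is the major chord from F minor. As a borrowed chord it is labeled bIII.

bIII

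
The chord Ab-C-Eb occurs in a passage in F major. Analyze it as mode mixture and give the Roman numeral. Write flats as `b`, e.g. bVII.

In F major scale degree 3 is A; Ab is its lowered form, from F minor. The diatonic chord on degree 3 would be Am (iii), but Ab–C–Eb is the major chord from F minor. As a borrowed chord it is labeled bIII.

bIII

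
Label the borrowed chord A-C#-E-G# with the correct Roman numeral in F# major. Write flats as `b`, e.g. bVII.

The root A is the lowered 3rd scale degree — diatonically F# major has A# there. The diatonic chord on degree 3 would be A#m (iii), but A–C#–E–G# is the major-seventh chord from F# minor. As a borrowed chord it is labeled bIIImaj7.

bIIImaj7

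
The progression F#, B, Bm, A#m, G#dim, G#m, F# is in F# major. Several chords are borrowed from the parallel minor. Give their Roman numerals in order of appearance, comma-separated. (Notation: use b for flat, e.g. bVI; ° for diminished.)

iv, ii°

The diatonic triads in F# major are F#, G#m, A#m, B, C#, D#m, E#dim. F#, B, A#m and G#m all belong to that set. Bm (B–D–F#) is not: scale degree 4 in F# major carries B (IV). In F# minor the chord on that degree is Bm, so here it functions as iv, borrowed from the parallel minor. G#dim (G#–B–D) is not: scale degree 2 in F# major carries G#m (ii). In F# minor the chord on that degree is G#dim, so here it functions as ii°, borrowed from the parallel minor.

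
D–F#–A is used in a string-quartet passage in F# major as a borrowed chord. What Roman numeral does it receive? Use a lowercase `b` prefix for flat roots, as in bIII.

bVI

The root D is the lowered 6th scale degree — diatonically F# major has D# there. The diatonic chord on degree 6 would be D#m (vi), but D–F#–A is the major chord from F# minor. As a borrowed chord it is labeled bVI.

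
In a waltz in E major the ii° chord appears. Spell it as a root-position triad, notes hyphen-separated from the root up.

F#-A-C

The root, F#, is scale degree 2 — the same note in E major and E minor; only the chord quality changes. Stacking thirds in E minor on F# gives F#–A–C.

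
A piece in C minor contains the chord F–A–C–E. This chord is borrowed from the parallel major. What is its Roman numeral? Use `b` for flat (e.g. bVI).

F is scale degree 4 in C minor. F–A–C–E is a major-seventh chord — the form found in C major, not the diatonic iv (Fm). Borrowed into C minor it is written IVmaj7.

IVmaj7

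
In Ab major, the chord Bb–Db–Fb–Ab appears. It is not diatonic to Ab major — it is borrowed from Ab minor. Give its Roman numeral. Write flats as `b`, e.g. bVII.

The root Bb is the diatonic 2nd degree of Ab major; the borrowing shows in the chord quality. The diatonic chord on degree 2 would be Bbm (ii), but Bb–Db–Fb–Ab is the half-diminished-seventh chord from Ab minor. As a borrowed chord it is labeled iiø7.

iiø7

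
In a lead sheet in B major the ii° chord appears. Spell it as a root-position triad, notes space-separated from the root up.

C# E G

The root, C#, is scale degree 2 — the same note in B major and B minor; only the chord quality changes. In B minor the chord on C# is C#–E–G.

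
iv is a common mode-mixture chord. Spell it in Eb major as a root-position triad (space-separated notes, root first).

The root, Ab, is scale degree 4 — the same note in Eb major and Eb minor; only the chord quality changes. In Eb minor the chord on Ab is Ab–Cb–Eb.

Ab Cb Eb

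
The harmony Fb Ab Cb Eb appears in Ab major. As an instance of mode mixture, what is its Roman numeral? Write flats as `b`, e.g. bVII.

The root Fb is the lowered 6th scale degree — diatonically Ab major has F there. Fb–Ab–Cb–Eb is a major-seventh chord — the form found in Ab minor, not the diatonic vi (Fm). Borrowed into Ab major it is written bVImaj7.

bVImaj7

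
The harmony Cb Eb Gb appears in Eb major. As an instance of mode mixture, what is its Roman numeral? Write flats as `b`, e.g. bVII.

Cb is the lowered form of scale degree 6 in Eb major (the diatonic degree 6 is C). Diatonically Eb major has Cm (vi) on that degree; Cb–Eb–Gb is instead the major chord native to Eb minor, so it takes the label bVI.

bVI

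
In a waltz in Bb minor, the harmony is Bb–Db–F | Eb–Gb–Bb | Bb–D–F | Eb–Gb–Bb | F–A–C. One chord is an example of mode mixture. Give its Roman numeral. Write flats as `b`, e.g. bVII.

I

Bb minor has the diatonic set Bbm, Cdim, Db, Ebm, F, Gb, Ab (with V from harmonic minor). Bb–Db–F = Bbm, Eb–Gb–Bb = Ebm and F–A–C = F all belong to that set. But Bb–D–F is foreign: the diatonic i on degree 1 is Bbm, whereas Bb comes from Bb major. It is labeled I.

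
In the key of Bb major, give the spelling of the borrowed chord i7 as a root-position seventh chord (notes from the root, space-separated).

i7 is built on scale degree 1, which is Bb in both Bb major and its parallel. In Bb minor the chord on Bb is Bb–Db–F–Ab.

Bb Db F Ab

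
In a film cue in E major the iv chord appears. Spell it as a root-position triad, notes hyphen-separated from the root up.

A-C-E

The root, A, is scale degree 4 — the same note in E major and E minor; only the chord quality changes. Stacking thirds in E minor on A gives A–C–E.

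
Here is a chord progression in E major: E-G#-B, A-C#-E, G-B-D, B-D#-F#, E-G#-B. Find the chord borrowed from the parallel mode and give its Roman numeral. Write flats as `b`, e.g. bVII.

bIII

The diatonic triads in E major are E, F#m, G#m, A, B, C#m, D#dim. E–G#–B = E, A–C#–E = A and B–D#–F# = B all belong to that set. G–B–D is not: scale degree 3 in E major carries G#m (iii). In E minor the chord on that degree is G, so here it functions as bIII, borrowed from the parallel minor.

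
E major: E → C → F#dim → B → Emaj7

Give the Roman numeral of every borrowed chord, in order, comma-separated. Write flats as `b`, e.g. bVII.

bVI, ii°

E major has the diatonic set E, F#m, G#m, A, B, C#m, D#dim. E, B and Emaj7 are all diatonic. C (C–E–G) doesn't fit — on degree 6 E major would have C#m (vi). C is the degree-6 chord of E minor, so it is the borrowed bVI. But F#dim (F#–A–C) is foreign: the diatonic ii on degree 2 is F#m, whereas F#dim comes from E minor. It is labeled ii°.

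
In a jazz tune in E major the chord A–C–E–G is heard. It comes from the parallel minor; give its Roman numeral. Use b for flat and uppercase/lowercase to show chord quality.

iv7

A is scale degree 4 in E major. Diatonically E major has A (IV) on that degree; A–C–E–G is instead the minor-seventh chord native to E minor, so it takes the label iv7.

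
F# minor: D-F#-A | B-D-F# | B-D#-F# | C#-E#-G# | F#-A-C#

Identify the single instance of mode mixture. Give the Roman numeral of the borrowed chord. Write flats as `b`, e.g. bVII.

IV

In F# minor (with V from harmonic minor) the diatonic chords are F#m, G#dim, A, Bm, C#, D, E. Of the given chords, D–F#–A = D, B–D–F# = Bm, C#–E#–G# = C# and F#–A–C# = F#m are diatonic. B–D#–F# doesn't fit — on degree 4 F# minor would have Bm (iv). B is the degree-4 chord of F# major, so it is the borrowed IV.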